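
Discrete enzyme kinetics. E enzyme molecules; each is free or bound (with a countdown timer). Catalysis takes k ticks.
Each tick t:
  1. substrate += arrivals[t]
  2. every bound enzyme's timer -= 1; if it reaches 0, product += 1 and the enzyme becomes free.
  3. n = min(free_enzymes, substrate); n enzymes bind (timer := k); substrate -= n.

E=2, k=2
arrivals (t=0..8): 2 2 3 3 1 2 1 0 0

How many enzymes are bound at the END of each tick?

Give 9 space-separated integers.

t=0: arr=2 -> substrate=0 bound=2 product=0
t=1: arr=2 -> substrate=2 bound=2 product=0
t=2: arr=3 -> substrate=3 bound=2 product=2
t=3: arr=3 -> substrate=6 bound=2 product=2
t=4: arr=1 -> substrate=5 bound=2 product=4
t=5: arr=2 -> substrate=7 bound=2 product=4
t=6: arr=1 -> substrate=6 bound=2 product=6
t=7: arr=0 -> substrate=6 bound=2 product=6
t=8: arr=0 -> substrate=4 bound=2 product=8

Answer: 2 2 2 2 2 2 2 2 2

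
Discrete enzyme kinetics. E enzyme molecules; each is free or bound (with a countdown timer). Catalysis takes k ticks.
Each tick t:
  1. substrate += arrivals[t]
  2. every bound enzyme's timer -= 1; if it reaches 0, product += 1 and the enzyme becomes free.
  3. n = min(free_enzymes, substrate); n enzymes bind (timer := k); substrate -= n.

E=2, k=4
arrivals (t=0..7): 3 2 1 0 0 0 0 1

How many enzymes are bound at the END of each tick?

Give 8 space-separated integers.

Answer: 2 2 2 2 2 2 2 2

Derivation:
t=0: arr=3 -> substrate=1 bound=2 product=0
t=1: arr=2 -> substrate=3 bound=2 product=0
t=2: arr=1 -> substrate=4 bound=2 product=0
t=3: arr=0 -> substrate=4 bound=2 product=0
t=4: arr=0 -> substrate=2 bound=2 product=2
t=5: arr=0 -> substrate=2 bound=2 product=2
t=6: arr=0 -> substrate=2 bound=2 product=2
t=7: arr=1 -> substrate=3 bound=2 product=2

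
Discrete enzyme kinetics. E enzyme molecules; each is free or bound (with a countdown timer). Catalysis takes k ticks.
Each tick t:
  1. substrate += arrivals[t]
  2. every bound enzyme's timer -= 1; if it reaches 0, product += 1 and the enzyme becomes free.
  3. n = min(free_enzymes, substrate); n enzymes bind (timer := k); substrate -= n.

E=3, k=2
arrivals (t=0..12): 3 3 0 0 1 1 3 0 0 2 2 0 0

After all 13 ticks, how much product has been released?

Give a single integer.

t=0: arr=3 -> substrate=0 bound=3 product=0
t=1: arr=3 -> substrate=3 bound=3 product=0
t=2: arr=0 -> substrate=0 bound=3 product=3
t=3: arr=0 -> substrate=0 bound=3 product=3
t=4: arr=1 -> substrate=0 bound=1 product=6
t=5: arr=1 -> substrate=0 bound=2 product=6
t=6: arr=3 -> substrate=1 bound=3 product=7
t=7: arr=0 -> substrate=0 bound=3 product=8
t=8: arr=0 -> substrate=0 bound=1 product=10
t=9: arr=2 -> substrate=0 bound=2 product=11
t=10: arr=2 -> substrate=1 bound=3 product=11
t=11: arr=0 -> substrate=0 bound=2 product=13
t=12: arr=0 -> substrate=0 bound=1 product=14

Answer: 14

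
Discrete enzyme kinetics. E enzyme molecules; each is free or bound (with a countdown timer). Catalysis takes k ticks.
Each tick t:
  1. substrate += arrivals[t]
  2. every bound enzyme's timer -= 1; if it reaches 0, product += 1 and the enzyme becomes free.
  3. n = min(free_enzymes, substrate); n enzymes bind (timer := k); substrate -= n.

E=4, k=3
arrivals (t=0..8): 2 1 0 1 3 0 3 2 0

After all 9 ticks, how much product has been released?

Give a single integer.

Answer: 7

Derivation:
t=0: arr=2 -> substrate=0 bound=2 product=0
t=1: arr=1 -> substrate=0 bound=3 product=0
t=2: arr=0 -> substrate=0 bound=3 product=0
t=3: arr=1 -> substrate=0 bound=2 product=2
t=4: arr=3 -> substrate=0 bound=4 product=3
t=5: arr=0 -> substrate=0 bound=4 product=3
t=6: arr=3 -> substrate=2 bound=4 product=4
t=7: arr=2 -> substrate=1 bound=4 product=7
t=8: arr=0 -> substrate=1 bound=4 product=7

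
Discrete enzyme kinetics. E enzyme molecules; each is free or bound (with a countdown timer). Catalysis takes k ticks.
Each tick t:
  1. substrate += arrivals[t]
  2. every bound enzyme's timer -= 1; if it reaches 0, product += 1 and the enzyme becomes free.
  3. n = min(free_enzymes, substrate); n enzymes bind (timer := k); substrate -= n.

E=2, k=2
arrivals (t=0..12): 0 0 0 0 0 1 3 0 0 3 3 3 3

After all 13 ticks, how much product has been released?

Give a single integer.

t=0: arr=0 -> substrate=0 bound=0 product=0
t=1: arr=0 -> substrate=0 bound=0 product=0
t=2: arr=0 -> substrate=0 bound=0 product=0
t=3: arr=0 -> substrate=0 bound=0 product=0
t=4: arr=0 -> substrate=0 bound=0 product=0
t=5: arr=1 -> substrate=0 bound=1 product=0
t=6: arr=3 -> substrate=2 bound=2 product=0
t=7: arr=0 -> substrate=1 bound=2 product=1
t=8: arr=0 -> substrate=0 bound=2 product=2
t=9: arr=3 -> substrate=2 bound=2 product=3
t=10: arr=3 -> substrate=4 bound=2 product=4
t=11: arr=3 -> substrate=6 bound=2 product=5
t=12: arr=3 -> substrate=8 bound=2 product=6

Answer: 6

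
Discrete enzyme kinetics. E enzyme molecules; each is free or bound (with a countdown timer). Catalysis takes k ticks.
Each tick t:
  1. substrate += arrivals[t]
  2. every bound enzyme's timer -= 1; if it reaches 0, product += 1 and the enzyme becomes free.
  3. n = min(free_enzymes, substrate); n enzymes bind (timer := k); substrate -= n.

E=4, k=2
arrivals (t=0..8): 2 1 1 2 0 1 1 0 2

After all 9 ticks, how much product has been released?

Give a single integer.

t=0: arr=2 -> substrate=0 bound=2 product=0
t=1: arr=1 -> substrate=0 bound=3 product=0
t=2: arr=1 -> substrate=0 bound=2 product=2
t=3: arr=2 -> substrate=0 bound=3 product=3
t=4: arr=0 -> substrate=0 bound=2 product=4
t=5: arr=1 -> substrate=0 bound=1 product=6
t=6: arr=1 -> substrate=0 bound=2 product=6
t=7: arr=0 -> substrate=0 bound=1 product=7
t=8: arr=2 -> substrate=0 bound=2 product=8

Answer: 8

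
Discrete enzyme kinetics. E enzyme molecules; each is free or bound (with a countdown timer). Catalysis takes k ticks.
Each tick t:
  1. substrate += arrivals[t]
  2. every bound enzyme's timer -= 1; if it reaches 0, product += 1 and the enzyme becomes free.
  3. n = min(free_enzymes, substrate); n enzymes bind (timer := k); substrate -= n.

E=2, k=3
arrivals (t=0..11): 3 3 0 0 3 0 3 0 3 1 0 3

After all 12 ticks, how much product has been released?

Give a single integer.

t=0: arr=3 -> substrate=1 bound=2 product=0
t=1: arr=3 -> substrate=4 bound=2 product=0
t=2: arr=0 -> substrate=4 bound=2 product=0
t=3: arr=0 -> substrate=2 bound=2 product=2
t=4: arr=3 -> substrate=5 bound=2 product=2
t=5: arr=0 -> substrate=5 bound=2 product=2
t=6: arr=3 -> substrate=6 bound=2 product=4
t=7: arr=0 -> substrate=6 bound=2 product=4
t=8: arr=3 -> substrate=9 bound=2 product=4
t=9: arr=1 -> substrate=8 bound=2 product=6
t=10: arr=0 -> substrate=8 bound=2 product=6
t=11: arr=3 -> substrate=11 bound=2 product=6

Answer: 6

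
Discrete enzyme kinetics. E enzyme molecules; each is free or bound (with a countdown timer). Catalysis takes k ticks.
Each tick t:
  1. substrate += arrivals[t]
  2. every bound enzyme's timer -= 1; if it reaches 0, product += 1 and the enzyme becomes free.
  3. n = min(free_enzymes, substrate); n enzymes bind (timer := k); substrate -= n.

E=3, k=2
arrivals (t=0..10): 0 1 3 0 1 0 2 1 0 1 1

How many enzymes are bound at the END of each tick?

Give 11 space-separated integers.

t=0: arr=0 -> substrate=0 bound=0 product=0
t=1: arr=1 -> substrate=0 bound=1 product=0
t=2: arr=3 -> substrate=1 bound=3 product=0
t=3: arr=0 -> substrate=0 bound=3 product=1
t=4: arr=1 -> substrate=0 bound=2 product=3
t=5: arr=0 -> substrate=0 bound=1 product=4
t=6: arr=2 -> substrate=0 bound=2 product=5
t=7: arr=1 -> substrate=0 bound=3 product=5
t=8: arr=0 -> substrate=0 bound=1 product=7
t=9: arr=1 -> substrate=0 bound=1 product=8
t=10: arr=1 -> substrate=0 bound=2 product=8

Answer: 0 1 3 3 2 1 2 3 1 1 2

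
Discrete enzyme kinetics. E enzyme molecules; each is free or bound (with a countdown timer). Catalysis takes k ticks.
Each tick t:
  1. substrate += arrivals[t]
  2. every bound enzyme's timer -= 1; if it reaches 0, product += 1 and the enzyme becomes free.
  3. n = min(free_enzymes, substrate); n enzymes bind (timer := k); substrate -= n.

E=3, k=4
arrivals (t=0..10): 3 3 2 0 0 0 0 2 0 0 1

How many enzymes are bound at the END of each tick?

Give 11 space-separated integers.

Answer: 3 3 3 3 3 3 3 3 3 3 3

Derivation:
t=0: arr=3 -> substrate=0 bound=3 product=0
t=1: arr=3 -> substrate=3 bound=3 product=0
t=2: arr=2 -> substrate=5 bound=3 product=0
t=3: arr=0 -> substrate=5 bound=3 product=0
t=4: arr=0 -> substrate=2 bound=3 product=3
t=5: arr=0 -> substrate=2 bound=3 product=3
t=6: arr=0 -> substrate=2 bound=3 product=3
t=7: arr=2 -> substrate=4 bound=3 product=3
t=8: arr=0 -> substrate=1 bound=3 product=6
t=9: arr=0 -> substrate=1 bound=3 product=6
t=10: arr=1 -> substrate=2 bound=3 product=6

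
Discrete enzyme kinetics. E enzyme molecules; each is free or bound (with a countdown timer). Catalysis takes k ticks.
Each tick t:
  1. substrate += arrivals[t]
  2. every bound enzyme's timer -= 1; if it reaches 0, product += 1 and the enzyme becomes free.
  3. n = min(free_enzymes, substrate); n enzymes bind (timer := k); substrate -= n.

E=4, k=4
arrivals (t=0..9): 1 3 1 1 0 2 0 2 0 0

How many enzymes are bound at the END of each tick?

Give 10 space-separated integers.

t=0: arr=1 -> substrate=0 bound=1 product=0
t=1: arr=3 -> substrate=0 bound=4 product=0
t=2: arr=1 -> substrate=1 bound=4 product=0
t=3: arr=1 -> substrate=2 bound=4 product=0
t=4: arr=0 -> substrate=1 bound=4 product=1
t=5: arr=2 -> substrate=0 bound=4 product=4
t=6: arr=0 -> substrate=0 bound=4 product=4
t=7: arr=2 -> substrate=2 bound=4 product=4
t=8: arr=0 -> substrate=1 bound=4 product=5
t=9: arr=0 -> substrate=0 bound=2 product=8

Answer: 1 4 4 4 4 4 4 4 4 2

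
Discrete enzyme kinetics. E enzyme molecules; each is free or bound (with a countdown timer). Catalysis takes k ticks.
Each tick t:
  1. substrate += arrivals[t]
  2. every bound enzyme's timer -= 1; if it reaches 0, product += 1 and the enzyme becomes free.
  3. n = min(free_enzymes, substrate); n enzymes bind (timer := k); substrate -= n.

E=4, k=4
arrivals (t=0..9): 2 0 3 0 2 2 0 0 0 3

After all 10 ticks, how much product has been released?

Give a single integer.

Answer: 6

Derivation:
t=0: arr=2 -> substrate=0 bound=2 product=0
t=1: arr=0 -> substrate=0 bound=2 product=0
t=2: arr=3 -> substrate=1 bound=4 product=0
t=3: arr=0 -> substrate=1 bound=4 product=0
t=4: arr=2 -> substrate=1 bound=4 product=2
t=5: arr=2 -> substrate=3 bound=4 product=2
t=6: arr=0 -> substrate=1 bound=4 product=4
t=7: arr=0 -> substrate=1 bound=4 product=4
t=8: arr=0 -> substrate=0 bound=3 product=6
t=9: arr=3 -> substrate=2 bound=4 product=6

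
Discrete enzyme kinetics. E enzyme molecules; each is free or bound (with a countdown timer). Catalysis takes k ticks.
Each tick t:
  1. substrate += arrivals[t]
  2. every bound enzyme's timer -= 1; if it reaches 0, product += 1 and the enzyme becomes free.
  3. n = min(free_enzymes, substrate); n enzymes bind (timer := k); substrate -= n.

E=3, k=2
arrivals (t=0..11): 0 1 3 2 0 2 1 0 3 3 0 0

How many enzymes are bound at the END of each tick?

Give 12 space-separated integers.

t=0: arr=0 -> substrate=0 bound=0 product=0
t=1: arr=1 -> substrate=0 bound=1 product=0
t=2: arr=3 -> substrate=1 bound=3 product=0
t=3: arr=2 -> substrate=2 bound=3 product=1
t=4: arr=0 -> substrate=0 bound=3 product=3
t=5: arr=2 -> substrate=1 bound=3 product=4
t=6: arr=1 -> substrate=0 bound=3 product=6
t=7: arr=0 -> substrate=0 bound=2 product=7
t=8: arr=3 -> substrate=0 bound=3 product=9
t=9: arr=3 -> substrate=3 bound=3 product=9
t=10: arr=0 -> substrate=0 bound=3 product=12
t=11: arr=0 -> substrate=0 bound=3 product=12

Answer: 0 1 3 3 3 3 3 2 3 3 3 3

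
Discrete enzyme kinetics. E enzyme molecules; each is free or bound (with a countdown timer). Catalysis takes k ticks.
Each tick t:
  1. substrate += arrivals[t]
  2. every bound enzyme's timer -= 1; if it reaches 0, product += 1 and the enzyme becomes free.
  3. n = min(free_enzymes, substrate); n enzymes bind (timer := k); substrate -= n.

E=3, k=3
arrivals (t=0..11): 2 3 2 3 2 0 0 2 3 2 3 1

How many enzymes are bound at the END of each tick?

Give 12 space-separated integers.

t=0: arr=2 -> substrate=0 bound=2 product=0
t=1: arr=3 -> substrate=2 bound=3 product=0
t=2: arr=2 -> substrate=4 bound=3 product=0
t=3: arr=3 -> substrate=5 bound=3 product=2
t=4: arr=2 -> substrate=6 bound=3 product=3
t=5: arr=0 -> substrate=6 bound=3 product=3
t=6: arr=0 -> substrate=4 bound=3 product=5
t=7: arr=2 -> substrate=5 bound=3 product=6
t=8: arr=3 -> substrate=8 bound=3 product=6
t=9: arr=2 -> substrate=8 bound=3 product=8
t=10: arr=3 -> substrate=10 bound=3 product=9
t=11: arr=1 -> substrate=11 bound=3 product=9

Answer: 2 3 3 3 3 3 3 3 3 3 3 3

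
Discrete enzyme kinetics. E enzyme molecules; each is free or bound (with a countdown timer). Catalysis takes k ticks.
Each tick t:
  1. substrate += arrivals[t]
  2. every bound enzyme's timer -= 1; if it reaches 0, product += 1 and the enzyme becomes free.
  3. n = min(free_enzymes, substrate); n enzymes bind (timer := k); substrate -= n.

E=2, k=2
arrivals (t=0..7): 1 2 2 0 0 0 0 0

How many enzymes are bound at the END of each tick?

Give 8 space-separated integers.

Answer: 1 2 2 2 2 1 0 0

Derivation:
t=0: arr=1 -> substrate=0 bound=1 product=0
t=1: arr=2 -> substrate=1 bound=2 product=0
t=2: arr=2 -> substrate=2 bound=2 product=1
t=3: arr=0 -> substrate=1 bound=2 product=2
t=4: arr=0 -> substrate=0 bound=2 product=3
t=5: arr=0 -> substrate=0 bound=1 product=4
t=6: arr=0 -> substrate=0 bound=0 product=5
t=7: arr=0 -> substrate=0 bound=0 product=5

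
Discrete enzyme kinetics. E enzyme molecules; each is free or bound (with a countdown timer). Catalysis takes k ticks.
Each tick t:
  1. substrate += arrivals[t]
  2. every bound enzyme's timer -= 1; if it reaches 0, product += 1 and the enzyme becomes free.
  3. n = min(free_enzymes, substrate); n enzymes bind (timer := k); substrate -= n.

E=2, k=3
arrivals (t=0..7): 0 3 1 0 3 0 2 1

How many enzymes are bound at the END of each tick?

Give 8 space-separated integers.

Answer: 0 2 2 2 2 2 2 2

Derivation:
t=0: arr=0 -> substrate=0 bound=0 product=0
t=1: arr=3 -> substrate=1 bound=2 product=0
t=2: arr=1 -> substrate=2 bound=2 product=0
t=3: arr=0 -> substrate=2 bound=2 product=0
t=4: arr=3 -> substrate=3 bound=2 product=2
t=5: arr=0 -> substrate=3 bound=2 product=2
t=6: arr=2 -> substrate=5 bound=2 product=2
t=7: arr=1 -> substrate=4 bound=2 product=4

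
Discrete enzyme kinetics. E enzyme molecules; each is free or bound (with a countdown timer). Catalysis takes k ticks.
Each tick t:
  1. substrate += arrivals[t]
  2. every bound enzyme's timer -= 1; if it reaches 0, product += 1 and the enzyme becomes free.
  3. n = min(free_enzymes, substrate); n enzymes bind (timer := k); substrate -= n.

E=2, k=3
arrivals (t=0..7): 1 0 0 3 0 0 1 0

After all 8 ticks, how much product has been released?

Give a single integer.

Answer: 3

Derivation:
t=0: arr=1 -> substrate=0 bound=1 product=0
t=1: arr=0 -> substrate=0 bound=1 product=0
t=2: arr=0 -> substrate=0 bound=1 product=0
t=3: arr=3 -> substrate=1 bound=2 product=1
t=4: arr=0 -> substrate=1 bound=2 product=1
t=5: arr=0 -> substrate=1 bound=2 product=1
t=6: arr=1 -> substrate=0 bound=2 product=3
t=7: arr=0 -> substrate=0 bound=2 product=3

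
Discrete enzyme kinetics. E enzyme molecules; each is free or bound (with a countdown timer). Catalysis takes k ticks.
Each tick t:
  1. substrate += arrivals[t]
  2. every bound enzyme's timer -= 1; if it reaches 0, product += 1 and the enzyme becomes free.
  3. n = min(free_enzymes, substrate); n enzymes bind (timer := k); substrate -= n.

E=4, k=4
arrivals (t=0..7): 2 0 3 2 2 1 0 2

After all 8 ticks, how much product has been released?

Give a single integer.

t=0: arr=2 -> substrate=0 bound=2 product=0
t=1: arr=0 -> substrate=0 bound=2 product=0
t=2: arr=3 -> substrate=1 bound=4 product=0
t=3: arr=2 -> substrate=3 bound=4 product=0
t=4: arr=2 -> substrate=3 bound=4 product=2
t=5: arr=1 -> substrate=4 bound=4 product=2
t=6: arr=0 -> substrate=2 bound=4 product=4
t=7: arr=2 -> substrate=4 bound=4 product=4

Answer: 4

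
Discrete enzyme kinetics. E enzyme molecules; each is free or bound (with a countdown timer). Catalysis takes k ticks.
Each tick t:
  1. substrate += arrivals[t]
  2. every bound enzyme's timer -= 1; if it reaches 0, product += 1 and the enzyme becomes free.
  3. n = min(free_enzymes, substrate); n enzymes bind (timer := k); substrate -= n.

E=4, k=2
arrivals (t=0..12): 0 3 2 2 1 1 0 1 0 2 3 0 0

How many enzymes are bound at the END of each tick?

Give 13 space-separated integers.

Answer: 0 3 4 4 4 2 1 1 1 2 4 3 1

Derivation:
t=0: arr=0 -> substrate=0 bound=0 product=0
t=1: arr=3 -> substrate=0 bound=3 product=0
t=2: arr=2 -> substrate=1 bound=4 product=0
t=3: arr=2 -> substrate=0 bound=4 product=3
t=4: arr=1 -> substrate=0 bound=4 product=4
t=5: arr=1 -> substrate=0 bound=2 product=7
t=6: arr=0 -> substrate=0 bound=1 product=8
t=7: arr=1 -> substrate=0 bound=1 product=9
t=8: arr=0 -> substrate=0 bound=1 product=9
t=9: arr=2 -> substrate=0 bound=2 product=10
t=10: arr=3 -> substrate=1 bound=4 product=10
t=11: arr=0 -> substrate=0 bound=3 product=12
t=12: arr=0 -> substrate=0 bound=1 product=14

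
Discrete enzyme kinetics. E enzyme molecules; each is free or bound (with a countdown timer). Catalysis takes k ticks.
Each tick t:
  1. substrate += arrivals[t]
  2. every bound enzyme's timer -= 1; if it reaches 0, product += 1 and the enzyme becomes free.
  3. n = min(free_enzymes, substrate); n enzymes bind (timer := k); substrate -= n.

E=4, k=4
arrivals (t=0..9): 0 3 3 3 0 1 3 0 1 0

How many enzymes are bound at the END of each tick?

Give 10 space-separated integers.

t=0: arr=0 -> substrate=0 bound=0 product=0
t=1: arr=3 -> substrate=0 bound=3 product=0
t=2: arr=3 -> substrate=2 bound=4 product=0
t=3: arr=3 -> substrate=5 bound=4 product=0
t=4: arr=0 -> substrate=5 bound=4 product=0
t=5: arr=1 -> substrate=3 bound=4 product=3
t=6: arr=3 -> substrate=5 bound=4 product=4
t=7: arr=0 -> substrate=5 bound=4 product=4
t=8: arr=1 -> substrate=6 bound=4 product=4
t=9: arr=0 -> substrate=3 bound=4 product=7

Answer: 0 3 4 4 4 4 4 4 4 4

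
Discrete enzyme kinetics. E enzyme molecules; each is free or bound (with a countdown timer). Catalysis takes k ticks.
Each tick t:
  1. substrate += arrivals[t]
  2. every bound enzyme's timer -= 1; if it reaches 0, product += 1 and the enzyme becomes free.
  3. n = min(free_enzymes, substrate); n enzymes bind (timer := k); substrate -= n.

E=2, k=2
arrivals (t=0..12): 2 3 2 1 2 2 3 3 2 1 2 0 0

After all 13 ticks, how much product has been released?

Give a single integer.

t=0: arr=2 -> substrate=0 bound=2 product=0
t=1: arr=3 -> substrate=3 bound=2 product=0
t=2: arr=2 -> substrate=3 bound=2 product=2
t=3: arr=1 -> substrate=4 bound=2 product=2
t=4: arr=2 -> substrate=4 bound=2 product=4
t=5: arr=2 -> substrate=6 bound=2 product=4
t=6: arr=3 -> substrate=7 bound=2 product=6
t=7: arr=3 -> substrate=10 bound=2 product=6
t=8: arr=2 -> substrate=10 bound=2 product=8
t=9: arr=1 -> substrate=11 bound=2 product=8
t=10: arr=2 -> substrate=11 bound=2 product=10
t=11: arr=0 -> substrate=11 bound=2 product=10
t=12: arr=0 -> substrate=9 bound=2 product=12

Answer: 12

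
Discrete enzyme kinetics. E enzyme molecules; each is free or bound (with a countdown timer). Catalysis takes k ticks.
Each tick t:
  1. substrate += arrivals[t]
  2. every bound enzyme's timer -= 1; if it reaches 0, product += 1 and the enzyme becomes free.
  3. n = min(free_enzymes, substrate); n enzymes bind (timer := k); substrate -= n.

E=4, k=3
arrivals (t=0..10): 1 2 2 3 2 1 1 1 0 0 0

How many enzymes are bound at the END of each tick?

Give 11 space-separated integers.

t=0: arr=1 -> substrate=0 bound=1 product=0
t=1: arr=2 -> substrate=0 bound=3 product=0
t=2: arr=2 -> substrate=1 bound=4 product=0
t=3: arr=3 -> substrate=3 bound=4 product=1
t=4: arr=2 -> substrate=3 bound=4 product=3
t=5: arr=1 -> substrate=3 bound=4 product=4
t=6: arr=1 -> substrate=3 bound=4 product=5
t=7: arr=1 -> substrate=2 bound=4 product=7
t=8: arr=0 -> substrate=1 bound=4 product=8
t=9: arr=0 -> substrate=0 bound=4 product=9
t=10: arr=0 -> substrate=0 bound=2 product=11

Answer: 1 3 4 4 4 4 4 4 4 4 2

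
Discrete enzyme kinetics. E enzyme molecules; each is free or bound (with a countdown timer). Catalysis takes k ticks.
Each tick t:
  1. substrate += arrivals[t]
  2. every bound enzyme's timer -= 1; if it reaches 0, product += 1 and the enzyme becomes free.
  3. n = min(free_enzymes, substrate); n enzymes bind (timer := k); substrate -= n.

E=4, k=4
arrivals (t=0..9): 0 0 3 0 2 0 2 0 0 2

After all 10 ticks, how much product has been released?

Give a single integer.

Answer: 4

Derivation:
t=0: arr=0 -> substrate=0 bound=0 product=0
t=1: arr=0 -> substrate=0 bound=0 product=0
t=2: arr=3 -> substrate=0 bound=3 product=0
t=3: arr=0 -> substrate=0 bound=3 product=0
t=4: arr=2 -> substrate=1 bound=4 product=0
t=5: arr=0 -> substrate=1 bound=4 product=0
t=6: arr=2 -> substrate=0 bound=4 product=3
t=7: arr=0 -> substrate=0 bound=4 product=3
t=8: arr=0 -> substrate=0 bound=3 product=4
t=9: arr=2 -> substrate=1 bound=4 product=4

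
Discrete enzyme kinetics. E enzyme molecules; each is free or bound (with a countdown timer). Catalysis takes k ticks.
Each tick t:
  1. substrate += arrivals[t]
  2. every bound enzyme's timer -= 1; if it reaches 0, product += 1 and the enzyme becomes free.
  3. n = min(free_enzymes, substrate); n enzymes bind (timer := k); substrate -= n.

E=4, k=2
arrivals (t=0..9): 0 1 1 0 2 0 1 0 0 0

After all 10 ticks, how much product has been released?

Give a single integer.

t=0: arr=0 -> substrate=0 bound=0 product=0
t=1: arr=1 -> substrate=0 bound=1 product=0
t=2: arr=1 -> substrate=0 bound=2 product=0
t=3: arr=0 -> substrate=0 bound=1 product=1
t=4: arr=2 -> substrate=0 bound=2 product=2
t=5: arr=0 -> substrate=0 bound=2 product=2
t=6: arr=1 -> substrate=0 bound=1 product=4
t=7: arr=0 -> substrate=0 bound=1 product=4
t=8: arr=0 -> substrate=0 bound=0 product=5
t=9: arr=0 -> substrate=0 bound=0 product=5

Answer: 5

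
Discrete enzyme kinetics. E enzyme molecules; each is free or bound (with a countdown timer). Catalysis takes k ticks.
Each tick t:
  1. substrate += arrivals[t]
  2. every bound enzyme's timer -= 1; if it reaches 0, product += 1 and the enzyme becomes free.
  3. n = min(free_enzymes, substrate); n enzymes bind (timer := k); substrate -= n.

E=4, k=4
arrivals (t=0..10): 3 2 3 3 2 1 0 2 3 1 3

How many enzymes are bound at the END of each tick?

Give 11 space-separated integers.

t=0: arr=3 -> substrate=0 bound=3 product=0
t=1: arr=2 -> substrate=1 bound=4 product=0
t=2: arr=3 -> substrate=4 bound=4 product=0
t=3: arr=3 -> substrate=7 bound=4 product=0
t=4: arr=2 -> substrate=6 bound=4 product=3
t=5: arr=1 -> substrate=6 bound=4 product=4
t=6: arr=0 -> substrate=6 bound=4 product=4
t=7: arr=2 -> substrate=8 bound=4 product=4
t=8: arr=3 -> substrate=8 bound=4 product=7
t=9: arr=1 -> substrate=8 bound=4 product=8
t=10: arr=3 -> substrate=11 bound=4 product=8

Answer: 3 4 4 4 4 4 4 4 4 4 4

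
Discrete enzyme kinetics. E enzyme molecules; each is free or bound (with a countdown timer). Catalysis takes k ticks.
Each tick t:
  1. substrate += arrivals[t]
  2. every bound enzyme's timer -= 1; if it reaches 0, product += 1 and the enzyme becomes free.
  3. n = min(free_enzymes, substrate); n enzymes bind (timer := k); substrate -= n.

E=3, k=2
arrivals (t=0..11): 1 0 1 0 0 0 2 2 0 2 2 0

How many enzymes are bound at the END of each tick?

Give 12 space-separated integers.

Answer: 1 1 1 1 0 0 2 3 2 3 3 2

Derivation:
t=0: arr=1 -> substrate=0 bound=1 product=0
t=1: arr=0 -> substrate=0 bound=1 product=0
t=2: arr=1 -> substrate=0 bound=1 product=1
t=3: arr=0 -> substrate=0 bound=1 product=1
t=4: arr=0 -> substrate=0 bound=0 product=2
t=5: arr=0 -> substrate=0 bound=0 product=2
t=6: arr=2 -> substrate=0 bound=2 product=2
t=7: arr=2 -> substrate=1 bound=3 product=2
t=8: arr=0 -> substrate=0 bound=2 product=4
t=9: arr=2 -> substrate=0 bound=3 product=5
t=10: arr=2 -> substrate=1 bound=3 product=6
t=11: arr=0 -> substrate=0 bound=2 product=8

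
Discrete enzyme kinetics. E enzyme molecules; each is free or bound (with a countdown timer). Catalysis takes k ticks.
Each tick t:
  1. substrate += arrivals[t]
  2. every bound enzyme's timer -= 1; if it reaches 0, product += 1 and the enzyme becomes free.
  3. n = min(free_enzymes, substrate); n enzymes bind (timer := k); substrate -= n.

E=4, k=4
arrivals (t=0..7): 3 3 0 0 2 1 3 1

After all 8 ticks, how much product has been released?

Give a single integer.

t=0: arr=3 -> substrate=0 bound=3 product=0
t=1: arr=3 -> substrate=2 bound=4 product=0
t=2: arr=0 -> substrate=2 bound=4 product=0
t=3: arr=0 -> substrate=2 bound=4 product=0
t=4: arr=2 -> substrate=1 bound=4 product=3
t=5: arr=1 -> substrate=1 bound=4 product=4
t=6: arr=3 -> substrate=4 bound=4 product=4
t=7: arr=1 -> substrate=5 bound=4 product=4

Answer: 4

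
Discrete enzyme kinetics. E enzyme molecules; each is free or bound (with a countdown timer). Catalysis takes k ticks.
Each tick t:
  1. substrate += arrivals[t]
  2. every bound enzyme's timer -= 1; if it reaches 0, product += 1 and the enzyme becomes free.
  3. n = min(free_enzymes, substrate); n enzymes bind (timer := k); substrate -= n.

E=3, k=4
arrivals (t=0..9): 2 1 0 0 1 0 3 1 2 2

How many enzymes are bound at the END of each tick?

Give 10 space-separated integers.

Answer: 2 3 3 3 2 1 3 3 3 3

Derivation:
t=0: arr=2 -> substrate=0 bound=2 product=0
t=1: arr=1 -> substrate=0 bound=3 product=0
t=2: arr=0 -> substrate=0 bound=3 product=0
t=3: arr=0 -> substrate=0 bound=3 product=0
t=4: arr=1 -> substrate=0 bound=2 product=2
t=5: arr=0 -> substrate=0 bound=1 product=3
t=6: arr=3 -> substrate=1 bound=3 product=3
t=7: arr=1 -> substrate=2 bound=3 product=3
t=8: arr=2 -> substrate=3 bound=3 product=4
t=9: arr=2 -> substrate=5 bound=3 product=4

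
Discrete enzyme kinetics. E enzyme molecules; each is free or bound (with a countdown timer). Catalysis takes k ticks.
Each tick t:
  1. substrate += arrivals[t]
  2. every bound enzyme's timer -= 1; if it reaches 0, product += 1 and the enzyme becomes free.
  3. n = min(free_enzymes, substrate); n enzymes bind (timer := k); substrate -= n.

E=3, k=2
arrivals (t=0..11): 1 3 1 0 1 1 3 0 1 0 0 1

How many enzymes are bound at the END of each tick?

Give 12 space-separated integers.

t=0: arr=1 -> substrate=0 bound=1 product=0
t=1: arr=3 -> substrate=1 bound=3 product=0
t=2: arr=1 -> substrate=1 bound=3 product=1
t=3: arr=0 -> substrate=0 bound=2 product=3
t=4: arr=1 -> substrate=0 bound=2 product=4
t=5: arr=1 -> substrate=0 bound=2 product=5
t=6: arr=3 -> substrate=1 bound=3 product=6
t=7: arr=0 -> substrate=0 bound=3 product=7
t=8: arr=1 -> substrate=0 bound=2 product=9
t=9: arr=0 -> substrate=0 bound=1 product=10
t=10: arr=0 -> substrate=0 bound=0 product=11
t=11: arr=1 -> substrate=0 bound=1 product=11

Answer: 1 3 3 2 2 2 3 3 2 1 0 1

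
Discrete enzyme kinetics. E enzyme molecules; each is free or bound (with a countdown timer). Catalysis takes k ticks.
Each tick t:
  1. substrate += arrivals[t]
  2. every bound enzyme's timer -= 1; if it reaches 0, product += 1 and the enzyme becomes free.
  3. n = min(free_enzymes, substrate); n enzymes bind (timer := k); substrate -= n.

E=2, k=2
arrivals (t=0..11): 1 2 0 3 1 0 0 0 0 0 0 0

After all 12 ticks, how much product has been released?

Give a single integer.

Answer: 7

Derivation:
t=0: arr=1 -> substrate=0 bound=1 product=0
t=1: arr=2 -> substrate=1 bound=2 product=0
t=2: arr=0 -> substrate=0 bound=2 product=1
t=3: arr=3 -> substrate=2 bound=2 product=2
t=4: arr=1 -> substrate=2 bound=2 product=3
t=5: arr=0 -> substrate=1 bound=2 product=4
t=6: arr=0 -> substrate=0 bound=2 product=5
t=7: arr=0 -> substrate=0 bound=1 product=6
t=8: arr=0 -> substrate=0 bound=0 product=7
t=9: arr=0 -> substrate=0 bound=0 product=7
t=10: arr=0 -> substrate=0 bound=0 product=7
t=11: arr=0 -> substrate=0 bound=0 product=7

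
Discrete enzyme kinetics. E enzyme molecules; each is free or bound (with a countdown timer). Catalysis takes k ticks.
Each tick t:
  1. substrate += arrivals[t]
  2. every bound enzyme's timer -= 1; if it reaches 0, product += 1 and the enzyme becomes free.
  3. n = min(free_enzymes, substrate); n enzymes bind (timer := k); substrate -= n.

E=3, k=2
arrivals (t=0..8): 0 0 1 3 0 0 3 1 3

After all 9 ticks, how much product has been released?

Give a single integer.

t=0: arr=0 -> substrate=0 bound=0 product=0
t=1: arr=0 -> substrate=0 bound=0 product=0
t=2: arr=1 -> substrate=0 bound=1 product=0
t=3: arr=3 -> substrate=1 bound=3 product=0
t=4: arr=0 -> substrate=0 bound=3 product=1
t=5: arr=0 -> substrate=0 bound=1 product=3
t=6: arr=3 -> substrate=0 bound=3 product=4
t=7: arr=1 -> substrate=1 bound=3 product=4
t=8: arr=3 -> substrate=1 bound=3 product=7

Answer: 7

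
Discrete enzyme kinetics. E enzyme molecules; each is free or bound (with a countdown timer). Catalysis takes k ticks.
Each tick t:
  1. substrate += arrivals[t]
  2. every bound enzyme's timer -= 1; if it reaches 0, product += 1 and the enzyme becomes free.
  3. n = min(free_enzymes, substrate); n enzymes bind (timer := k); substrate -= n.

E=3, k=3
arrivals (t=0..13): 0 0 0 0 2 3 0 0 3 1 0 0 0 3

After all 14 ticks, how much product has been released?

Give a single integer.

Answer: 8

Derivation:
t=0: arr=0 -> substrate=0 bound=0 product=0
t=1: arr=0 -> substrate=0 bound=0 product=0
t=2: arr=0 -> substrate=0 bound=0 product=0
t=3: arr=0 -> substrate=0 bound=0 product=0
t=4: arr=2 -> substrate=0 bound=2 product=0
t=5: arr=3 -> substrate=2 bound=3 product=0
t=6: arr=0 -> substrate=2 bound=3 product=0
t=7: arr=0 -> substrate=0 bound=3 product=2
t=8: arr=3 -> substrate=2 bound=3 product=3
t=9: arr=1 -> substrate=3 bound=3 product=3
t=10: arr=0 -> substrate=1 bound=3 product=5
t=11: arr=0 -> substrate=0 bound=3 product=6
t=12: arr=0 -> substrate=0 bound=3 product=6
t=13: arr=3 -> substrate=1 bound=3 product=8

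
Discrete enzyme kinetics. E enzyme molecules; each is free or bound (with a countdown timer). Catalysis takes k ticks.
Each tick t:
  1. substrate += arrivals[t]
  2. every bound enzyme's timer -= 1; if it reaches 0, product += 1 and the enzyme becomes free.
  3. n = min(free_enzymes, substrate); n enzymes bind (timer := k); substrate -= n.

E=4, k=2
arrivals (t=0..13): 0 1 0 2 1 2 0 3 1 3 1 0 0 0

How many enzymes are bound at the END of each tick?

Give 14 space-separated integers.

t=0: arr=0 -> substrate=0 bound=0 product=0
t=1: arr=1 -> substrate=0 bound=1 product=0
t=2: arr=0 -> substrate=0 bound=1 product=0
t=3: arr=2 -> substrate=0 bound=2 product=1
t=4: arr=1 -> substrate=0 bound=3 product=1
t=5: arr=2 -> substrate=0 bound=3 product=3
t=6: arr=0 -> substrate=0 bound=2 product=4
t=7: arr=3 -> substrate=0 bound=3 product=6
t=8: arr=1 -> substrate=0 bound=4 product=6
t=9: arr=3 -> substrate=0 bound=4 product=9
t=10: arr=1 -> substrate=0 bound=4 product=10
t=11: arr=0 -> substrate=0 bound=1 product=13
t=12: arr=0 -> substrate=0 bound=0 product=14
t=13: arr=0 -> substrate=0 bound=0 product=14

Answer: 0 1 1 2 3 3 2 3 4 4 4 1 0 0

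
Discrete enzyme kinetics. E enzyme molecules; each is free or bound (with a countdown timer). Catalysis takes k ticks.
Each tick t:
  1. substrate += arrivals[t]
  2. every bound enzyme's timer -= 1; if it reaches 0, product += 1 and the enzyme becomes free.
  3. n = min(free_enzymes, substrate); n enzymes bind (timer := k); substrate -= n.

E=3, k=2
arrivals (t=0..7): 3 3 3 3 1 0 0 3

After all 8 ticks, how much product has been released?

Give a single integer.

Answer: 9

Derivation:
t=0: arr=3 -> substrate=0 bound=3 product=0
t=1: arr=3 -> substrate=3 bound=3 product=0
t=2: arr=3 -> substrate=3 bound=3 product=3
t=3: arr=3 -> substrate=6 bound=3 product=3
t=4: arr=1 -> substrate=4 bound=3 product=6
t=5: arr=0 -> substrate=4 bound=3 product=6
t=6: arr=0 -> substrate=1 bound=3 product=9
t=7: arr=3 -> substrate=4 bound=3 product=9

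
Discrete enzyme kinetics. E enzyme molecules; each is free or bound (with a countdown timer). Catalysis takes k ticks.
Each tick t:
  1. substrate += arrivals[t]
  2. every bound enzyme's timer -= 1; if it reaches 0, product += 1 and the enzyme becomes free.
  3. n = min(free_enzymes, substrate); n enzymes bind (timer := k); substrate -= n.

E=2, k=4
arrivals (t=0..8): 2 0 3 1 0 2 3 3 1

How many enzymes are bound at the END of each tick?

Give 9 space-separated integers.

Answer: 2 2 2 2 2 2 2 2 2

Derivation:
t=0: arr=2 -> substrate=0 bound=2 product=0
t=1: arr=0 -> substrate=0 bound=2 product=0
t=2: arr=3 -> substrate=3 bound=2 product=0
t=3: arr=1 -> substrate=4 bound=2 product=0
t=4: arr=0 -> substrate=2 bound=2 product=2
t=5: arr=2 -> substrate=4 bound=2 product=2
t=6: arr=3 -> substrate=7 bound=2 product=2
t=7: arr=3 -> substrate=10 bound=2 product=2
t=8: arr=1 -> substrate=9 bound=2 product=4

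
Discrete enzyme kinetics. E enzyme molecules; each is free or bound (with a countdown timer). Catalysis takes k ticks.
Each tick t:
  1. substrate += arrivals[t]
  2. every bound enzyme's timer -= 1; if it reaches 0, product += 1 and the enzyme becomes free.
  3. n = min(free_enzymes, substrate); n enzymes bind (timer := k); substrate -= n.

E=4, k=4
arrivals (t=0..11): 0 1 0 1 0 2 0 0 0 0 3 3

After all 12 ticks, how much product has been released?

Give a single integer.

t=0: arr=0 -> substrate=0 bound=0 product=0
t=1: arr=1 -> substrate=0 bound=1 product=0
t=2: arr=0 -> substrate=0 bound=1 product=0
t=3: arr=1 -> substrate=0 bound=2 product=0
t=4: arr=0 -> substrate=0 bound=2 product=0
t=5: arr=2 -> substrate=0 bound=3 product=1
t=6: arr=0 -> substrate=0 bound=3 product=1
t=7: arr=0 -> substrate=0 bound=2 product=2
t=8: arr=0 -> substrate=0 bound=2 product=2
t=9: arr=0 -> substrate=0 bound=0 product=4
t=10: arr=3 -> substrate=0 bound=3 product=4
t=11: arr=3 -> substrate=2 bound=4 product=4

Answer: 4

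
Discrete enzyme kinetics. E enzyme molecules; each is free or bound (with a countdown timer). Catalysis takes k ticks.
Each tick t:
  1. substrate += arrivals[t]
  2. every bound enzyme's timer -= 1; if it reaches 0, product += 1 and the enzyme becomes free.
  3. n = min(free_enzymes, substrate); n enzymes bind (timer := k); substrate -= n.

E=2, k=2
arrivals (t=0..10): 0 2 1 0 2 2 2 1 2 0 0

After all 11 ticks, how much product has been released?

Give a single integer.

Answer: 8

Derivation:
t=0: arr=0 -> substrate=0 bound=0 product=0
t=1: arr=2 -> substrate=0 bound=2 product=0
t=2: arr=1 -> substrate=1 bound=2 product=0
t=3: arr=0 -> substrate=0 bound=1 product=2
t=4: arr=2 -> substrate=1 bound=2 product=2
t=5: arr=2 -> substrate=2 bound=2 product=3
t=6: arr=2 -> substrate=3 bound=2 product=4
t=7: arr=1 -> substrate=3 bound=2 product=5
t=8: arr=2 -> substrate=4 bound=2 product=6
t=9: arr=0 -> substrate=3 bound=2 product=7
t=10: arr=0 -> substrate=2 bound=2 product=8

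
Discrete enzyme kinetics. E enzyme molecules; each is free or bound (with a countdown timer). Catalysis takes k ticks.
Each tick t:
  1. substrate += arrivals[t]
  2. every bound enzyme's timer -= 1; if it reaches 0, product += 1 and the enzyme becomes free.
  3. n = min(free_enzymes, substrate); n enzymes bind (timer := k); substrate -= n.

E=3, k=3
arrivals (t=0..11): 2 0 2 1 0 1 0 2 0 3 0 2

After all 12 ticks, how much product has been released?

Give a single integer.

t=0: arr=2 -> substrate=0 bound=2 product=0
t=1: arr=0 -> substrate=0 bound=2 product=0
t=2: arr=2 -> substrate=1 bound=3 product=0
t=3: arr=1 -> substrate=0 bound=3 product=2
t=4: arr=0 -> substrate=0 bound=3 product=2
t=5: arr=1 -> substrate=0 bound=3 product=3
t=6: arr=0 -> substrate=0 bound=1 product=5
t=7: arr=2 -> substrate=0 bound=3 product=5
t=8: arr=0 -> substrate=0 bound=2 product=6
t=9: arr=3 -> substrate=2 bound=3 product=6
t=10: arr=0 -> substrate=0 bound=3 product=8
t=11: arr=2 -> substrate=2 bound=3 product=8

Answer: 8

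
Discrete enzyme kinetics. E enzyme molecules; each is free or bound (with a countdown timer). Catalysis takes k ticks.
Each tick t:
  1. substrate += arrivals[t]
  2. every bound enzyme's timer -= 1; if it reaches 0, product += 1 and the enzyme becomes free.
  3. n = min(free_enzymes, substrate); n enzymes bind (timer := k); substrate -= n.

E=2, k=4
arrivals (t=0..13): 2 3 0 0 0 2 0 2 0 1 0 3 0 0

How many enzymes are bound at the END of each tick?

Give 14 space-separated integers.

t=0: arr=2 -> substrate=0 bound=2 product=0
t=1: arr=3 -> substrate=3 bound=2 product=0
t=2: arr=0 -> substrate=3 bound=2 product=0
t=3: arr=0 -> substrate=3 bound=2 product=0
t=4: arr=0 -> substrate=1 bound=2 product=2
t=5: arr=2 -> substrate=3 bound=2 product=2
t=6: arr=0 -> substrate=3 bound=2 product=2
t=7: arr=2 -> substrate=5 bound=2 product=2
t=8: arr=0 -> substrate=3 bound=2 product=4
t=9: arr=1 -> substrate=4 bound=2 product=4
t=10: arr=0 -> substrate=4 bound=2 product=4
t=11: arr=3 -> substrate=7 bound=2 product=4
t=12: arr=0 -> substrate=5 bound=2 product=6
t=13: arr=0 -> substrate=5 bound=2 product=6

Answer: 2 2 2 2 2 2 2 2 2 2 2 2 2 2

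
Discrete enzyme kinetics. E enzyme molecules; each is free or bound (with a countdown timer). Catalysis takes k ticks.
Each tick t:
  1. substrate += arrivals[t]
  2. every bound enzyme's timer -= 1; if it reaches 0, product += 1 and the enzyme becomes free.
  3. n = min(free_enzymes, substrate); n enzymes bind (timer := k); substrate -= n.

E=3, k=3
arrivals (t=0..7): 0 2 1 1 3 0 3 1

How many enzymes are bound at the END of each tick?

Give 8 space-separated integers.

t=0: arr=0 -> substrate=0 bound=0 product=0
t=1: arr=2 -> substrate=0 bound=2 product=0
t=2: arr=1 -> substrate=0 bound=3 product=0
t=3: arr=1 -> substrate=1 bound=3 product=0
t=4: arr=3 -> substrate=2 bound=3 product=2
t=5: arr=0 -> substrate=1 bound=3 product=3
t=6: arr=3 -> substrate=4 bound=3 product=3
t=7: arr=1 -> substrate=3 bound=3 product=5

Answer: 0 2 3 3 3 3 3 3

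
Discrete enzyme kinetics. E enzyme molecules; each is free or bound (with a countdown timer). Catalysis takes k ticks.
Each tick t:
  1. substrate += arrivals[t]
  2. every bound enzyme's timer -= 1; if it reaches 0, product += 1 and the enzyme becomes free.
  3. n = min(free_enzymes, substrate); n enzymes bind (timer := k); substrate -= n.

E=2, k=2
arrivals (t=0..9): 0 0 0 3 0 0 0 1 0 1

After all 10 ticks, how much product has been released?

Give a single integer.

t=0: arr=0 -> substrate=0 bound=0 product=0
t=1: arr=0 -> substrate=0 bound=0 product=0
t=2: arr=0 -> substrate=0 bound=0 product=0
t=3: arr=3 -> substrate=1 bound=2 product=0
t=4: arr=0 -> substrate=1 bound=2 product=0
t=5: arr=0 -> substrate=0 bound=1 product=2
t=6: arr=0 -> substrate=0 bound=1 product=2
t=7: arr=1 -> substrate=0 bound=1 product=3
t=8: arr=0 -> substrate=0 bound=1 product=3
t=9: arr=1 -> substrate=0 bound=1 product=4

Answer: 4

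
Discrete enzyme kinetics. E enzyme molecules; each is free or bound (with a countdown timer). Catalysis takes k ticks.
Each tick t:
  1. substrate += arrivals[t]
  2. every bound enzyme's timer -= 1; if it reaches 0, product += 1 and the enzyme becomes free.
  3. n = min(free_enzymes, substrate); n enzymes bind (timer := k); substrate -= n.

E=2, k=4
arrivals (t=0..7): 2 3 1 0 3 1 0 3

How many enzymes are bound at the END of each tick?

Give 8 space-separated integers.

Answer: 2 2 2 2 2 2 2 2

Derivation:
t=0: arr=2 -> substrate=0 bound=2 product=0
t=1: arr=3 -> substrate=3 bound=2 product=0
t=2: arr=1 -> substrate=4 bound=2 product=0
t=3: arr=0 -> substrate=4 bound=2 product=0
t=4: arr=3 -> substrate=5 bound=2 product=2
t=5: arr=1 -> substrate=6 bound=2 product=2
t=6: arr=0 -> substrate=6 bound=2 product=2
t=7: arr=3 -> substrate=9 bound=2 product=2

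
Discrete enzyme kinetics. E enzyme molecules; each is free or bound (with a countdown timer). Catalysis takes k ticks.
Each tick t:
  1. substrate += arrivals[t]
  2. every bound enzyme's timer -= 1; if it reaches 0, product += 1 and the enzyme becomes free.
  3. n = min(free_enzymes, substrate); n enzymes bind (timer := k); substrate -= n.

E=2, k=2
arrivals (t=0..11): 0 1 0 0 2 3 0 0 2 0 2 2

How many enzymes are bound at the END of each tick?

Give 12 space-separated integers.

Answer: 0 1 1 0 2 2 2 2 2 2 2 2

Derivation:
t=0: arr=0 -> substrate=0 bound=0 product=0
t=1: arr=1 -> substrate=0 bound=1 product=0
t=2: arr=0 -> substrate=0 bound=1 product=0
t=3: arr=0 -> substrate=0 bound=0 product=1
t=4: arr=2 -> substrate=0 bound=2 product=1
t=5: arr=3 -> substrate=3 bound=2 product=1
t=6: arr=0 -> substrate=1 bound=2 product=3
t=7: arr=0 -> substrate=1 bound=2 product=3
t=8: arr=2 -> substrate=1 bound=2 product=5
t=9: arr=0 -> substrate=1 bound=2 product=5
t=10: arr=2 -> substrate=1 bound=2 product=7
t=11: arr=2 -> substrate=3 bound=2 product=7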